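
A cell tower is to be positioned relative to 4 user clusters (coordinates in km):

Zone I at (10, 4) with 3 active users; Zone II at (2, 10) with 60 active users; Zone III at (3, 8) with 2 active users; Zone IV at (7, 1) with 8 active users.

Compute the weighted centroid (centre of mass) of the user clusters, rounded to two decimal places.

(2.90, 8.71)

The minimiser of Σwᵢ‖p−pᵢ‖² is the weighted centroid p* = (Σwᵢpᵢ)/(Σwᵢ).
Σwᵢ = 73.
Σwᵢxᵢ = 3·10 + 60·2 + 2·3 + 8·7 = 212.
Σwᵢyᵢ = 3·4 + 60·10 + 2·8 + 8·1 = 636.
x* = 212/73 = 2.90, y* = 636/73 = 8.71.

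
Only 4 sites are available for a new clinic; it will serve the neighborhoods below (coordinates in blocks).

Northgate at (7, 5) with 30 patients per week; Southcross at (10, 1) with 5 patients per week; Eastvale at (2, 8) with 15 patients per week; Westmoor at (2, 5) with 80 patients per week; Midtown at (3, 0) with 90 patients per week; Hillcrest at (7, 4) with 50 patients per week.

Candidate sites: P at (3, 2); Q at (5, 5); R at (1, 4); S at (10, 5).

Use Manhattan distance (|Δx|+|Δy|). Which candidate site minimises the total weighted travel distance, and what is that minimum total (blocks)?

Total weighted distance at each candidate:
  P (3, 2): total = 1155
  Q (5, 5): total = 1215
  R (1, 4): total = 1345
  S (10, 5): total = 2195
Minimum is at P with total 1155 blocks.

P, total 1155 blocks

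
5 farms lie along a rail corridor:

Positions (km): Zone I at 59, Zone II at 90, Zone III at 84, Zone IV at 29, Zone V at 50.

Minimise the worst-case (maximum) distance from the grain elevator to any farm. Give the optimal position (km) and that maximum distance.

location 59.5, max distance 30.5

The 1-center on a line is the midpoint of the two extreme points: leftmost at 29, rightmost at 90.
Optimal location = (29 + 90)/2 = 59.5; maximum distance = (90 − 29)/2 = 30.5.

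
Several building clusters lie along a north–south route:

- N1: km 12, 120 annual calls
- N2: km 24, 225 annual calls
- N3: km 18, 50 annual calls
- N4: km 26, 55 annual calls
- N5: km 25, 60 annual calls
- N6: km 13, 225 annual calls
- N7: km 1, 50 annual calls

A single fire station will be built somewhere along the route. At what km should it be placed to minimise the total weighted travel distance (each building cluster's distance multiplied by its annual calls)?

x = 13

For a sum of weighted absolute distances on a line, the optimum is the weighted median (not the mean). Total weight W = 785; half-weight = 392.5.
Sort by position and accumulate weight:
  km 1 (N7, w=50) → cum 50
  km 12 (N1, w=120) → cum 170
  km 13 (N6, w=225) → cum 395  ≥ 392.5 → median here
  km 18 (N3, w=50) → cum 445
  km 24 (N2, w=225) → cum 670
  km 25 (N5, w=60) → cum 730
  km 26 (N4, w=55) → cum 785
Optimal location: km 13.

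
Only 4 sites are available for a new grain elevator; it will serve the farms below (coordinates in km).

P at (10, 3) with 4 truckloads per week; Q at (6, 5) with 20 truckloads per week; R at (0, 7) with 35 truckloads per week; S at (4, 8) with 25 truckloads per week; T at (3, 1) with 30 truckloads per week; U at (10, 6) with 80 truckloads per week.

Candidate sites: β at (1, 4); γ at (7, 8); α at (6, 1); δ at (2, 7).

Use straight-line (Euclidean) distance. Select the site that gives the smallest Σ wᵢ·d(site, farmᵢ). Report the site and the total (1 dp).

γ, total 939.4 km

Total weighted distance at each candidate:
  β (1, 4): total = 1219.6
  γ (7, 8): total = 939.4
  α (6, 1): total = 1179.1
  δ (2, 7): total = 1078.6
Minimum is at γ with total 939.4 km.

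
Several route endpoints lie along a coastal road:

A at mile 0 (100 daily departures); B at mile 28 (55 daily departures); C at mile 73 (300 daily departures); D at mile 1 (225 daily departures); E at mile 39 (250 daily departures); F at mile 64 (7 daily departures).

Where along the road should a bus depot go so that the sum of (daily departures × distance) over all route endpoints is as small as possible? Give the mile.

For a sum of weighted absolute distances on a line, the optimum is the weighted median (not the mean). Total weight W = 937; half-weight = 468.5.
Sort by position and accumulate weight:
  mile 0 (A, w=100) → cum 100
  mile 1 (D, w=225) → cum 325
  mile 28 (B, w=55) → cum 380
  mile 39 (E, w=250) → cum 630  ≥ 468.5 → median here
  mile 64 (F, w=7) → cum 637
  mile 73 (C, w=300) → cum 937
Optimal location: mile 39.

x = 39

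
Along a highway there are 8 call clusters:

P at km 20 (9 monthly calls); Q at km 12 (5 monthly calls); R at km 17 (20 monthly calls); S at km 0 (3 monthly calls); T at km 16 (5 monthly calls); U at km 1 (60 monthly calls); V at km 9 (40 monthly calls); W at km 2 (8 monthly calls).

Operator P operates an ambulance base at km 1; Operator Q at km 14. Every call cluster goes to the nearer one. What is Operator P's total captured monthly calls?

71

The indifferent point is the midpoint (1+14)/2 = 7.5; call clusters left of it (closer to Operator P at 1) go to Operator P, those right go to Operator Q.
  S at 0 (w=3) → Operator P
  U at 1 (w=60) → Operator P
  W at 2 (w=8) → Operator P
  V at 9 (w=40) → Operator Q
  Q at 12 (w=5) → Operator Q
  T at 16 (w=5) → Operator Q
  R at 17 (w=20) → Operator Q
  P at 20 (w=9) → Operator Q
Operator P captures 71; Operator Q captures 79.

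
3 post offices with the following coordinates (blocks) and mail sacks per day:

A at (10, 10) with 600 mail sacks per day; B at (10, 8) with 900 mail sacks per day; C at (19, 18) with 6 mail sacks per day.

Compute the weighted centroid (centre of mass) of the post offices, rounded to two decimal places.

(10.04, 8.84)

The minimiser of Σwᵢ‖p−pᵢ‖² is the weighted centroid p* = (Σwᵢpᵢ)/(Σwᵢ).
Σwᵢ = 1506.
Σwᵢxᵢ = 600·10 + 900·10 + 6·19 = 15114.
Σwᵢyᵢ = 600·10 + 900·8 + 6·18 = 13308.
x* = 15114/1506 = 10.04, y* = 13308/1506 = 8.84.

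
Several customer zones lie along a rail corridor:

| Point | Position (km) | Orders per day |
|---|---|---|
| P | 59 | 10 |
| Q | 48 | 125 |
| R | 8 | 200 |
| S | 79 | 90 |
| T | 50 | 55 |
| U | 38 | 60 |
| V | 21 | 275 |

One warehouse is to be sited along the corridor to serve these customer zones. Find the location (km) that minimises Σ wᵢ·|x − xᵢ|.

For a sum of weighted absolute distances on a line, the optimum is the weighted median (not the mean). Total weight W = 815; half-weight = 407.5.
Sort by position and accumulate weight:
  km 8 (R, w=200) → cum 200
  km 21 (V, w=275) → cum 475  ≥ 407.5 → median here
  km 38 (U, w=60) → cum 535
  km 48 (Q, w=125) → cum 660
  km 50 (T, w=55) → cum 715
  km 59 (P, w=10) → cum 725
  km 79 (S, w=90) → cum 815
Optimal location: km 21.

x = 21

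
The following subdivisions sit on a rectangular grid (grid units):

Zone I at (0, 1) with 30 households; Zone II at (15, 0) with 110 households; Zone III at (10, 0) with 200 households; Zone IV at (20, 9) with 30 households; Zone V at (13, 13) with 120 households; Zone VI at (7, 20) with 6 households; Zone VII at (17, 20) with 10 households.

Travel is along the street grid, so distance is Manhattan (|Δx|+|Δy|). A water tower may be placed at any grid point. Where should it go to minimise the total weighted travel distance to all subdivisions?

(13, 0)

Manhattan distance separates: Σwᵢ(|x−xᵢ|+|y−yᵢ|) = Σwᵢ|x−xᵢ| + Σwᵢ|y−yᵢ|, so x and y are optimised independently as 1-D weighted medians.
Total weight W = 506; half = 253.
x-coordinate, sorted with cumulative weight:
  x=0 (Zone I, w=30) cum 30
  x=7 (Zone VI, w=6) cum 36
  x=10 (Zone III, w=200) cum 236
  x=13 (Zone V, w=120) cum 356  ← median
  x=15 (Zone II, w=110) cum 466
  x=17 (Zone VII, w=10) cum 476
  x=20 (Zone IV, w=30) cum 506
⇒ x* = 13
y-coordinate, sorted with cumulative weight:
  y=0 (Zone II, w=110) cum 110
  y=0 (Zone III, w=200) cum 310  ← median
  y=1 (Zone I, w=30) cum 340
  y=9 (Zone IV, w=30) cum 370
  y=13 (Zone V, w=120) cum 490
  y=20 (Zone VI, w=6) cum 496
  y=20 (Zone VII, w=10) cum 506
⇒ y* = 0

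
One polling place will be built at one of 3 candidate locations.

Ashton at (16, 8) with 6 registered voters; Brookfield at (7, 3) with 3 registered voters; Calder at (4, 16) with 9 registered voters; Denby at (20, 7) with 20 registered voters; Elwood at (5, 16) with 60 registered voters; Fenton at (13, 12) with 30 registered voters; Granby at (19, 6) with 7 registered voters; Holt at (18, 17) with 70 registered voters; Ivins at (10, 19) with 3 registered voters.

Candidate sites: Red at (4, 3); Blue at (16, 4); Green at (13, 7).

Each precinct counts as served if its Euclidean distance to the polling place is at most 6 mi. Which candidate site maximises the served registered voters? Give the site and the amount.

Coverage radius r = 6 mi; a point is covered iff (Δx)²+(Δy)² ≤ 6² = 36.
  Red (4, 3): covers {Brookfield} → 3
  Blue (16, 4): covers {Ashton, Denby, Granby} → 33
  Green (13, 7): covers {Ashton, Fenton} → 36
Maximum coverage at Green: 36 registered voters.

Green, covering 36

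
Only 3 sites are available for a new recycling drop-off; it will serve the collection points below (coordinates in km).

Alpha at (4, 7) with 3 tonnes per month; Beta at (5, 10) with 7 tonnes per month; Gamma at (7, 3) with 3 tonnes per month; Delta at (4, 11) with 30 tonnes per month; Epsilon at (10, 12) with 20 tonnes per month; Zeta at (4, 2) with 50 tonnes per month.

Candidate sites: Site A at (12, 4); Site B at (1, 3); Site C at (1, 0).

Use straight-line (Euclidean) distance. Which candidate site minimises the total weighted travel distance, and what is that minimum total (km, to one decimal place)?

Total weighted distance at each candidate:
  Site A (12, 4): total = 1001.6
  Site B (1, 3): total = 758.4
  Site C (1, 0): total = 940.7
Minimum is at Site B with total 758.4 km.

Site B, total 758.4 km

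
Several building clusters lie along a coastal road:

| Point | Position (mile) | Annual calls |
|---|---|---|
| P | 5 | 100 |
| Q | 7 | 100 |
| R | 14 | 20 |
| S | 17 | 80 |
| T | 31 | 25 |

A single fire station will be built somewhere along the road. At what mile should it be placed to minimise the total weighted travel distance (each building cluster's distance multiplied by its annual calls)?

x = 7

For a sum of weighted absolute distances on a line, the optimum is the weighted median (not the mean). Total weight W = 325; half-weight = 162.5.
Sort by position and accumulate weight:
  mile 5 (P, w=100) → cum 100
  mile 7 (Q, w=100) → cum 200  ≥ 162.5 → median here
  mile 14 (R, w=20) → cum 220
  mile 17 (S, w=80) → cum 300
  mile 31 (T, w=25) → cum 325
Optimal location: mile 7.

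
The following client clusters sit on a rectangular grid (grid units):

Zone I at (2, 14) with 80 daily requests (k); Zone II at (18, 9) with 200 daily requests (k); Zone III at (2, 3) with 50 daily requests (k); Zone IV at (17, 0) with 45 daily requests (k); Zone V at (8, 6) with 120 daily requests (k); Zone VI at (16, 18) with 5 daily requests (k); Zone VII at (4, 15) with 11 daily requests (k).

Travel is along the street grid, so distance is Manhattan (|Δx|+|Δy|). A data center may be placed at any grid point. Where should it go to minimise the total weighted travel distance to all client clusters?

(8, 9)

Manhattan distance separates: Σwᵢ(|x−xᵢ|+|y−yᵢ|) = Σwᵢ|x−xᵢ| + Σwᵢ|y−yᵢ|, so x and y are optimised independently as 1-D weighted medians.
Total weight W = 511; half = 255.5.
x-coordinate, sorted with cumulative weight:
  x=2 (Zone I, w=80) cum 80
  x=2 (Zone III, w=50) cum 130
  x=4 (Zone VII, w=11) cum 141
  x=8 (Zone V, w=120) cum 261  ← median
  x=16 (Zone VI, w=5) cum 266
  x=17 (Zone IV, w=45) cum 311
  x=18 (Zone II, w=200) cum 511
⇒ x* = 8
y-coordinate, sorted with cumulative weight:
  y=0 (Zone IV, w=45) cum 45
  y=3 (Zone III, w=50) cum 95
  y=6 (Zone V, w=120) cum 215
  y=9 (Zone II, w=200) cum 415  ← median
  y=14 (Zone I, w=80) cum 495
  y=15 (Zone VII, w=11) cum 506
  y=18 (Zone VI, w=5) cum 511
⇒ y* = 9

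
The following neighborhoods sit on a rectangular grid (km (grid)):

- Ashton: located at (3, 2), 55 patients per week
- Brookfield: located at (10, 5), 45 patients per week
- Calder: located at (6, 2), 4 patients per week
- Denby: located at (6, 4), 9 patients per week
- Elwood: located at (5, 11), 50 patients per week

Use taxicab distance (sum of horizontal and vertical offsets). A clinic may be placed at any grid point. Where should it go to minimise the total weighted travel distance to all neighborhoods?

Manhattan distance separates: Σwᵢ(|x−xᵢ|+|y−yᵢ|) = Σwᵢ|x−xᵢ| + Σwᵢ|y−yᵢ|, so x and y are optimised independently as 1-D weighted medians.
Total weight W = 163; half = 81.5.
x-coordinate, sorted with cumulative weight:
  x=3 (Ashton, w=55) cum 55
  x=5 (Elwood, w=50) cum 105  ← median
  x=6 (Calder, w=4) cum 109
  x=6 (Denby, w=9) cum 118
  x=10 (Brookfield, w=45) cum 163
⇒ x* = 5
y-coordinate, sorted with cumulative weight:
  y=2 (Ashton, w=55) cum 55
  y=2 (Calder, w=4) cum 59
  y=4 (Denby, w=9) cum 68
  y=5 (Brookfield, w=45) cum 113  ← median
  y=11 (Elwood, w=50) cum 163
⇒ y* = 5

(5, 5)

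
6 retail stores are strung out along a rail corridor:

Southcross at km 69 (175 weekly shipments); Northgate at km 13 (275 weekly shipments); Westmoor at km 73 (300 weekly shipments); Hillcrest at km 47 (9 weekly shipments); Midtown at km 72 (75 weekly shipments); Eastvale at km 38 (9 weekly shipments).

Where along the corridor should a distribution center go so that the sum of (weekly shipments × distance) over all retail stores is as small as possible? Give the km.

For a sum of weighted absolute distances on a line, the optimum is the weighted median (not the mean). Total weight W = 843; half-weight = 421.5.
Sort by position and accumulate weight:
  km 13 (Northgate, w=275) → cum 275
  km 38 (Eastvale, w=9) → cum 284
  km 47 (Hillcrest, w=9) → cum 293
  km 69 (Southcross, w=175) → cum 468  ≥ 421.5 → median here
  km 72 (Midtown, w=75) → cum 543
  km 73 (Westmoor, w=300) → cum 843
Optimal location: km 69.

x = 69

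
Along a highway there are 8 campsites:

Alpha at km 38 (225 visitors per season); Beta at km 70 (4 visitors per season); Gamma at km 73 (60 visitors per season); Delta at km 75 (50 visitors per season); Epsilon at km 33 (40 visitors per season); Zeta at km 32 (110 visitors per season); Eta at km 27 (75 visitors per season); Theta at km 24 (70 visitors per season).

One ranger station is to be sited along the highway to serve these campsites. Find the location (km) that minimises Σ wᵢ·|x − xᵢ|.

For a sum of weighted absolute distances on a line, the optimum is the weighted median (not the mean). Total weight W = 634; half-weight = 317.
Sort by position and accumulate weight:
  km 24 (Theta, w=70) → cum 70
  km 27 (Eta, w=75) → cum 145
  km 32 (Zeta, w=110) → cum 255
  km 33 (Epsilon, w=40) → cum 295
  km 38 (Alpha, w=225) → cum 520  ≥ 317 → median here
  km 70 (Beta, w=4) → cum 524
  km 73 (Gamma, w=60) → cum 584
  km 75 (Delta, w=50) → cum 634
Optimal location: km 38.

x = 38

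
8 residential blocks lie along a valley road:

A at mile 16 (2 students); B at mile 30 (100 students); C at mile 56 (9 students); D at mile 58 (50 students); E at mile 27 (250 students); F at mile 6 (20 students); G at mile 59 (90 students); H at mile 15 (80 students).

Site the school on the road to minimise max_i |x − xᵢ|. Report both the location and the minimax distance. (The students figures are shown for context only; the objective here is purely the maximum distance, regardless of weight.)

The 1-center on a line is the midpoint of the two extreme points: leftmost at 6, rightmost at 59.
Optimal location = (6 + 59)/2 = 32.5; maximum distance = (59 − 6)/2 = 26.5.

location 32.5, max distance 26.5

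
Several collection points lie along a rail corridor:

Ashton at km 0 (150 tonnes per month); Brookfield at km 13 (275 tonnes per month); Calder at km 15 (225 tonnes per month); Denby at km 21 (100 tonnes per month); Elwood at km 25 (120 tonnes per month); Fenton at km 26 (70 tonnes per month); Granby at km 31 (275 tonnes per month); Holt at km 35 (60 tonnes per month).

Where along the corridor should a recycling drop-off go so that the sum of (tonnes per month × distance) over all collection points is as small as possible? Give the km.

x = 15

For a sum of weighted absolute distances on a line, the optimum is the weighted median (not the mean). Total weight W = 1275; half-weight = 637.5.
Sort by position and accumulate weight:
  km 0 (Ashton, w=150) → cum 150
  km 13 (Brookfield, w=275) → cum 425
  km 15 (Calder, w=225) → cum 650  ≥ 637.5 → median here
  km 21 (Denby, w=100) → cum 750
  km 25 (Elwood, w=120) → cum 870
  km 26 (Fenton, w=70) → cum 940
  km 31 (Granby, w=275) → cum 1215
  km 35 (Holt, w=60) → cum 1275
Optimal location: km 15.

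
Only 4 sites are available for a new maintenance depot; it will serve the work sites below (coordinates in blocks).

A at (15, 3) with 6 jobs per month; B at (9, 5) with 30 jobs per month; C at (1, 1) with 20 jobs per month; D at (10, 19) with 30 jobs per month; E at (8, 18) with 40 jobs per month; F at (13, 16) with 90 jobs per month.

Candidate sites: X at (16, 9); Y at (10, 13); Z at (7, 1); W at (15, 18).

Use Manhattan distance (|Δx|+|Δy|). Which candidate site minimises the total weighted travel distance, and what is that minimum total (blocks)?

Total weighted distance at each candidate:
  X (16, 9): total = 2892
  Y (10, 13): total = 1780
  Z (7, 1): total = 3600
  W (15, 18): total = 2100
Minimum is at Y with total 1780 blocks.

Y, total 1780 blocks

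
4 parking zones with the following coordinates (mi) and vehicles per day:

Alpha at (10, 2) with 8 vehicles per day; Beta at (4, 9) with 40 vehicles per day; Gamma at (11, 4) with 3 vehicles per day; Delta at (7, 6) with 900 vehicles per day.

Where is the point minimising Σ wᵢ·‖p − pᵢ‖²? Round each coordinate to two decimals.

(6.91, 6.09)

The minimiser of Σwᵢ‖p−pᵢ‖² is the weighted centroid p* = (Σwᵢpᵢ)/(Σwᵢ).
Σwᵢ = 951.
Σwᵢxᵢ = 8·10 + 40·4 + 3·11 + 900·7 = 6573.
Σwᵢyᵢ = 8·2 + 40·9 + 3·4 + 900·6 = 5788.
x* = 6573/951 = 6.91, y* = 5788/951 = 6.09.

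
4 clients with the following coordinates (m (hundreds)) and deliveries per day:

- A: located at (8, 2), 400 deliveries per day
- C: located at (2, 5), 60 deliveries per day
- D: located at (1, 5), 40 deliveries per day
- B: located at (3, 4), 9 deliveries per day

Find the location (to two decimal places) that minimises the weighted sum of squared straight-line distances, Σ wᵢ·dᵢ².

The minimiser of Σwᵢ‖p−pᵢ‖² is the weighted centroid p* = (Σwᵢpᵢ)/(Σwᵢ).
Σwᵢ = 509.
Σwᵢxᵢ = 400·8 + 60·2 + 40·1 + 9·3 = 3387.
Σwᵢyᵢ = 400·2 + 60·5 + 40·5 + 9·4 = 1336.
x* = 3387/509 = 6.65, y* = 1336/509 = 2.62.

(6.65, 2.62)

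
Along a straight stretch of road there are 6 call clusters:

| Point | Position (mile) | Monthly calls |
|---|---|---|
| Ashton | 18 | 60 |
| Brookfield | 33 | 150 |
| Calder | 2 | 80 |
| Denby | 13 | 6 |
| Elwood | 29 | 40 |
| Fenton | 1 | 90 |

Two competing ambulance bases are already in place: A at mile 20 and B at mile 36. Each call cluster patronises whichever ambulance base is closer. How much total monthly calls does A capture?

The indifferent point is the midpoint (20+36)/2 = 28; call clusters left of it (closer to A at 20) go to A, those right go to B.
  Fenton at 1 (w=90) → A
  Calder at 2 (w=80) → A
  Denby at 13 (w=6) → A
  Ashton at 18 (w=60) → A
  Elwood at 29 (w=40) → B
  Brookfield at 33 (w=150) → B
A captures 236; B captures 190.

236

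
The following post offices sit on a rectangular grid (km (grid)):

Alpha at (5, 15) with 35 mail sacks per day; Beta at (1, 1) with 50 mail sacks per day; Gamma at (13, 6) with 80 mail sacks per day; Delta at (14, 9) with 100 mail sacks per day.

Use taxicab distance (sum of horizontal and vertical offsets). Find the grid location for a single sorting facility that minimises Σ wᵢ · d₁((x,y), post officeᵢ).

Manhattan distance separates: Σwᵢ(|x−xᵢ|+|y−yᵢ|) = Σwᵢ|x−xᵢ| + Σwᵢ|y−yᵢ|, so x and y are optimised independently as 1-D weighted medians.
Total weight W = 265; half = 132.5.
x-coordinate, sorted with cumulative weight:
  x=1 (Beta, w=50) cum 50
  x=5 (Alpha, w=35) cum 85
  x=13 (Gamma, w=80) cum 165  ← median
  x=14 (Delta, w=100) cum 265
⇒ x* = 13
y-coordinate, sorted with cumulative weight:
  y=1 (Beta, w=50) cum 50
  y=6 (Gamma, w=80) cum 130
  y=9 (Delta, w=100) cum 230  ← median
  y=15 (Alpha, w=35) cum 265
⇒ y* = 9

(13, 9)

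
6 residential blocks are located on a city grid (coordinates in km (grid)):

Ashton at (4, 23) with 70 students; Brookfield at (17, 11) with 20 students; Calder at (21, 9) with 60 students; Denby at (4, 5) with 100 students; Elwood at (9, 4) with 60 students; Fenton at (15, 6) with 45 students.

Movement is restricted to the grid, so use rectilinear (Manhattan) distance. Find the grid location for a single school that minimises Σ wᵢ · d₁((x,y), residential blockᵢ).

Manhattan distance separates: Σwᵢ(|x−xᵢ|+|y−yᵢ|) = Σwᵢ|x−xᵢ| + Σwᵢ|y−yᵢ|, so x and y are optimised independently as 1-D weighted medians.
Total weight W = 355; half = 177.5.
x-coordinate, sorted with cumulative weight:
  x=4 (Ashton, w=70) cum 70
  x=4 (Denby, w=100) cum 170
  x=9 (Elwood, w=60) cum 230  ← median
  x=15 (Fenton, w=45) cum 275
  x=17 (Brookfield, w=20) cum 295
  x=21 (Calder, w=60) cum 355
⇒ x* = 9
y-coordinate, sorted with cumulative weight:
  y=4 (Elwood, w=60) cum 60
  y=5 (Denby, w=100) cum 160
  y=6 (Fenton, w=45) cum 205  ← median
  y=9 (Calder, w=60) cum 265
  y=11 (Brookfield, w=20) cum 285
  y=23 (Ashton, w=70) cum 355
⇒ y* = 6

(9, 6)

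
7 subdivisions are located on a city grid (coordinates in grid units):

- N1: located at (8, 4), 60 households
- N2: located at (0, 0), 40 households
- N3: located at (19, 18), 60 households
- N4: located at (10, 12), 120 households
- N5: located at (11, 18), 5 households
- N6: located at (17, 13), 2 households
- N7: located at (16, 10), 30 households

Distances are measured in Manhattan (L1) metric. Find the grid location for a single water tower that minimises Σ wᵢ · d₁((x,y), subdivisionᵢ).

Manhattan distance separates: Σwᵢ(|x−xᵢ|+|y−yᵢ|) = Σwᵢ|x−xᵢ| + Σwᵢ|y−yᵢ|, so x and y are optimised independently as 1-D weighted medians.
Total weight W = 317; half = 158.5.
x-coordinate, sorted with cumulative weight:
  x=0 (N2, w=40) cum 40
  x=8 (N1, w=60) cum 100
  x=10 (N4, w=120) cum 220  ← median
  x=11 (N5, w=5) cum 225
  x=16 (N7, w=30) cum 255
  x=17 (N6, w=2) cum 257
  x=19 (N3, w=60) cum 317
⇒ x* = 10
y-coordinate, sorted with cumulative weight:
  y=0 (N2, w=40) cum 40
  y=4 (N1, w=60) cum 100
  y=10 (N7, w=30) cum 130
  y=12 (N4, w=120) cum 250  ← median
  y=13 (N6, w=2) cum 252
  y=18 (N3, w=60) cum 312
  y=18 (N5, w=5) cum 317
⇒ y* = 12

(10, 12)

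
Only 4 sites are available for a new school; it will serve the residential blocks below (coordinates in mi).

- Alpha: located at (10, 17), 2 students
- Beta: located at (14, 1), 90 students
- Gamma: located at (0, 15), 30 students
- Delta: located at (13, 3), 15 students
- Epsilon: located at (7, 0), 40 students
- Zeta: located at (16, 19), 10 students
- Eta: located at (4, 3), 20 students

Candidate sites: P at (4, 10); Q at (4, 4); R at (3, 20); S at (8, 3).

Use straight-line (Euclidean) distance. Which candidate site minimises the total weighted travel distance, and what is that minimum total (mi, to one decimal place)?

S, total 1490.5 mi

Total weighted distance at each candidate:
  P (4, 10): total = 2300.0
  Q (4, 4): total = 1867.3
  R (3, 20): total = 3748.7
  S (8, 3): total = 1490.5
Minimum is at S with total 1490.5 mi.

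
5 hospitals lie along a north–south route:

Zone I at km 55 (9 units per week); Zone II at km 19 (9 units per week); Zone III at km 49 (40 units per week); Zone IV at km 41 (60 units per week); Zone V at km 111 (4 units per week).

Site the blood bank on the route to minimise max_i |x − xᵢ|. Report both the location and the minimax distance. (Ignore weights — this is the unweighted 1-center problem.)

The 1-center on a line is the midpoint of the two extreme points: leftmost at 19, rightmost at 111.
Optimal location = (19 + 111)/2 = 65; maximum distance = (111 − 19)/2 = 46.

location 65, max distance 46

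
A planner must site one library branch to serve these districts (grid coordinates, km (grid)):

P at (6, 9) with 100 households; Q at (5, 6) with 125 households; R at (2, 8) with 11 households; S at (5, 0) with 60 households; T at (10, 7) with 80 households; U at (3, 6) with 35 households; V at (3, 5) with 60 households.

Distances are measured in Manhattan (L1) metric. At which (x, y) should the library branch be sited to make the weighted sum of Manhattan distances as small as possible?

Manhattan distance separates: Σwᵢ(|x−xᵢ|+|y−yᵢ|) = Σwᵢ|x−xᵢ| + Σwᵢ|y−yᵢ|, so x and y are optimised independently as 1-D weighted medians.
Total weight W = 471; half = 235.5.
x-coordinate, sorted with cumulative weight:
  x=2 (R, w=11) cum 11
  x=3 (U, w=35) cum 46
  x=3 (V, w=60) cum 106
  x=5 (Q, w=125) cum 231
  x=5 (S, w=60) cum 291  ← median
  x=6 (P, w=100) cum 391
  x=10 (T, w=80) cum 471
⇒ x* = 5
y-coordinate, sorted with cumulative weight:
  y=0 (S, w=60) cum 60
  y=5 (V, w=60) cum 120
  y=6 (Q, w=125) cum 245  ← median
  y=6 (U, w=35) cum 280
  y=7 (T, w=80) cum 360
  y=8 (R, w=11) cum 371
  y=9 (P, w=100) cum 471
⇒ y* = 6

(5, 6)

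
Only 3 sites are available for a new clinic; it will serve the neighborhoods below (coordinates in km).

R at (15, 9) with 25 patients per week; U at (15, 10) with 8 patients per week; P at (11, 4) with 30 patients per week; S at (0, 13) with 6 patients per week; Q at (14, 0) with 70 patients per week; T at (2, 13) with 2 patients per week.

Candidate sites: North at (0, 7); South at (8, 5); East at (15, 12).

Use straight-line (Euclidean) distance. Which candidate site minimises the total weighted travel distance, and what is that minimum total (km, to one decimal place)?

South, total 999.8 km

Total weighted distance at each candidate:
  North (0, 7): total = 1987.1
  South (8, 5): total = 999.8
  East (15, 12): total = 1318.5
Minimum is at South with total 999.8 km.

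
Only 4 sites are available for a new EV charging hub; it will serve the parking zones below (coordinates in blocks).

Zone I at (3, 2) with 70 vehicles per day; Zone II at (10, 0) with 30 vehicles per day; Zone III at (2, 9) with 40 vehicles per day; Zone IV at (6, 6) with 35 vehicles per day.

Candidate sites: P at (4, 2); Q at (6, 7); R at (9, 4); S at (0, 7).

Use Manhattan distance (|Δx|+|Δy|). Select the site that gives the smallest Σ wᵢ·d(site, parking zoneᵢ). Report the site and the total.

Total weighted distance at each candidate:
  P (4, 2): total = 880
  Q (6, 7): total = 1165
  R (9, 4): total = 1365
  S (0, 7): total = 1475
Minimum is at P with total 880 blocks.

P, total 880 blocks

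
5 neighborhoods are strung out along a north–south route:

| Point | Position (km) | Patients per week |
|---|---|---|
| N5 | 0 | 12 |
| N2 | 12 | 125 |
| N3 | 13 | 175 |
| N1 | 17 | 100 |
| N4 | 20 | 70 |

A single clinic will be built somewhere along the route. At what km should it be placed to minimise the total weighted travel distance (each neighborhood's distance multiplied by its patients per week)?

For a sum of weighted absolute distances on a line, the optimum is the weighted median (not the mean). Total weight W = 482; half-weight = 241.
Sort by position and accumulate weight:
  km 0 (N5, w=12) → cum 12
  km 12 (N2, w=125) → cum 137
  km 13 (N3, w=175) → cum 312  ≥ 241 → median here
  km 17 (N1, w=100) → cum 412
  km 20 (N4, w=70) → cum 482
Optimal location: km 13.

x = 13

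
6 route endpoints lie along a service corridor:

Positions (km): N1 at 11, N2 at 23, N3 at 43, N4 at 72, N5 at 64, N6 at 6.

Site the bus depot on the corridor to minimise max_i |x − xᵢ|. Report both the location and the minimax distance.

The 1-center on a line is the midpoint of the two extreme points: leftmost at 6, rightmost at 72.
Optimal location = (6 + 72)/2 = 39; maximum distance = (72 − 6)/2 = 33.

location 39, max distance 33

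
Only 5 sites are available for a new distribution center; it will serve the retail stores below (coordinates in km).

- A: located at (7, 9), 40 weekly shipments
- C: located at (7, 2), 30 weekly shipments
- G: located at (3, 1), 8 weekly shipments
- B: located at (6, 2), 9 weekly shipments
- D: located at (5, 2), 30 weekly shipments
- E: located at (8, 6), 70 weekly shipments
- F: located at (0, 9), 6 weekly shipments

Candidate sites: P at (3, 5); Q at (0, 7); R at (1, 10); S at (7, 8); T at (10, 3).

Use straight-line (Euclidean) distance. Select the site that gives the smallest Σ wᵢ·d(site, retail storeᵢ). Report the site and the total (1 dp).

S, total 727.9 km

Total weighted distance at each candidate:
  P (3, 5): total = 941.6
  Q (0, 7): total = 1461.7
  R (1, 10): total = 1543.1
  S (7, 8): total = 727.9
  T (10, 3): total = 933.9
Minimum is at S with total 727.9 km.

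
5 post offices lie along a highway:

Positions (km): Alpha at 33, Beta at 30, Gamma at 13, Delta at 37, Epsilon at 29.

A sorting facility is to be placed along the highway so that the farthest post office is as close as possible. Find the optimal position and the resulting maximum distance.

location 25, max distance 12

The 1-center on a line is the midpoint of the two extreme points: leftmost at 13, rightmost at 37.
Optimal location = (13 + 37)/2 = 25; maximum distance = (37 − 13)/2 = 12.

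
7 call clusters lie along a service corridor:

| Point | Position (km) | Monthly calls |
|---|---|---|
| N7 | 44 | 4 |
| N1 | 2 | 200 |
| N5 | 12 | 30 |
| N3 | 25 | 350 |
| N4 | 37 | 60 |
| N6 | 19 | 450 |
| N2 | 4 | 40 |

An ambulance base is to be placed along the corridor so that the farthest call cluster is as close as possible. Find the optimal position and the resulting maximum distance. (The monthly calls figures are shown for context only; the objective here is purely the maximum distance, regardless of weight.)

The 1-center on a line is the midpoint of the two extreme points: leftmost at 2, rightmost at 44.
Optimal location = (2 + 44)/2 = 23; maximum distance = (44 − 2)/2 = 21.

location 23, max distance 21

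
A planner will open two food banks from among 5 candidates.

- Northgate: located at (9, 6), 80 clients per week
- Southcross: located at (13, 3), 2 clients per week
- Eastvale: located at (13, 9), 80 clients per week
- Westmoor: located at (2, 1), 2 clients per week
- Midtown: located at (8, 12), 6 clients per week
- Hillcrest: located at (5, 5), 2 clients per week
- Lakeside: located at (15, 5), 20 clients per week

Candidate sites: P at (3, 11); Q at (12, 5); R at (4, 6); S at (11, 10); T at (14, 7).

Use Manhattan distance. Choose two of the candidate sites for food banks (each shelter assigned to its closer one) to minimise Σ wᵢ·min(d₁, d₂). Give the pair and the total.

{Q, S}, total 698

Evaluate every pair (each demand assigned to the nearer of the two):
  {Q, S}: total = 698
  {Q, T}: total = 734
  {R, T}: total = 788
  {P, Q}: total = 858
  {P, T}: total = 864
  {Q, R}: total = 864
  {S, T}: total = 878
  {R, S}: total = 886
  {P, S}: total = 986
  {P, R}: total = 1678
Best pair: {Q, S} with total 698.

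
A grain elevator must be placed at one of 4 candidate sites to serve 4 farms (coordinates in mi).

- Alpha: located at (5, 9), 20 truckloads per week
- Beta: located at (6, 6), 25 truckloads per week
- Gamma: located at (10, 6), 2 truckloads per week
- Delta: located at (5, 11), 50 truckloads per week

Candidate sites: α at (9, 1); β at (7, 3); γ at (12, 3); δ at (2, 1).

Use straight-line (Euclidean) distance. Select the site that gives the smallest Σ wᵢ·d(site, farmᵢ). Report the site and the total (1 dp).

β, total 626.3 mi

Total weighted distance at each candidate:
  α (9, 1): total = 873.4
  β (7, 3): total = 626.3
  γ (12, 3): total = 890.8
  δ (2, 1): total = 871.8
Minimum is at β with total 626.3 mi.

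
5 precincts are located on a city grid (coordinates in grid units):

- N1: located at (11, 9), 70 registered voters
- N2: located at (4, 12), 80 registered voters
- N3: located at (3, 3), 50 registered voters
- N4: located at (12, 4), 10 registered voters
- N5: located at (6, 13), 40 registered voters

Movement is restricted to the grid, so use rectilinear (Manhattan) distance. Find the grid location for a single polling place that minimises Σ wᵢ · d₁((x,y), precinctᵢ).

(4, 9)

Manhattan distance separates: Σwᵢ(|x−xᵢ|+|y−yᵢ|) = Σwᵢ|x−xᵢ| + Σwᵢ|y−yᵢ|, so x and y are optimised independently as 1-D weighted medians.
Total weight W = 250; half = 125.
x-coordinate, sorted with cumulative weight:
  x=3 (N3, w=50) cum 50
  x=4 (N2, w=80) cum 130  ← median
  x=6 (N5, w=40) cum 170
  x=11 (N1, w=70) cum 240
  x=12 (N4, w=10) cum 250
⇒ x* = 4
y-coordinate, sorted with cumulative weight:
  y=3 (N3, w=50) cum 50
  y=4 (N4, w=10) cum 60
  y=9 (N1, w=70) cum 130  ← median
  y=12 (N2, w=80) cum 210
  y=13 (N5, w=40) cum 250
⇒ y* = 9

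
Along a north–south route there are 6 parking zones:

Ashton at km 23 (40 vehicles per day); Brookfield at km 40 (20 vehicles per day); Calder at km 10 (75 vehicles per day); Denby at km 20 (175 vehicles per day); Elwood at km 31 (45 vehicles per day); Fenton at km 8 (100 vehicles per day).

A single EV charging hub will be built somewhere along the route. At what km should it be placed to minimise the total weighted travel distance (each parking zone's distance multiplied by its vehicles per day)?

For a sum of weighted absolute distances on a line, the optimum is the weighted median (not the mean). Total weight W = 455; half-weight = 227.5.
Sort by position and accumulate weight:
  km 8 (Fenton, w=100) → cum 100
  km 10 (Calder, w=75) → cum 175
  km 20 (Denby, w=175) → cum 350  ≥ 227.5 → median here
  km 23 (Ashton, w=40) → cum 390
  km 31 (Elwood, w=45) → cum 435
  km 40 (Brookfield, w=20) → cum 455
Optimal location: km 20.

x = 20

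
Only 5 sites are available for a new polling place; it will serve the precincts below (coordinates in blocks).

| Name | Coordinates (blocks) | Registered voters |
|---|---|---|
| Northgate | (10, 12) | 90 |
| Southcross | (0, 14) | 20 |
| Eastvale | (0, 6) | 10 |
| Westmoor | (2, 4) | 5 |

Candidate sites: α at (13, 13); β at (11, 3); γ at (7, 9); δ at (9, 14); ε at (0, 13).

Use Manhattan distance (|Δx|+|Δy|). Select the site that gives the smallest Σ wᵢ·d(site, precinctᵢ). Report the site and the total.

δ, total 705 blocks

Total weighted distance at each candidate:
  α (13, 13): total = 940
  β (11, 3): total = 1530
  γ (7, 9): total = 930
  δ (9, 14): total = 705
  ε (0, 13): total = 1135
Minimum is at δ with total 705 blocks.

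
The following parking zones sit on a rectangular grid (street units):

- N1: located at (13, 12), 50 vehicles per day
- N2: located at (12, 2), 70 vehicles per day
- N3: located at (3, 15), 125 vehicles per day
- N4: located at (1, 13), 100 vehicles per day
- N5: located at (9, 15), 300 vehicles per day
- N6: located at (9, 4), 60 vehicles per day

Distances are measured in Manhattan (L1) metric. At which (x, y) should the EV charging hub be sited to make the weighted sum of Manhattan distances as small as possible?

(9, 15)

Manhattan distance separates: Σwᵢ(|x−xᵢ|+|y−yᵢ|) = Σwᵢ|x−xᵢ| + Σwᵢ|y−yᵢ|, so x and y are optimised independently as 1-D weighted medians.
Total weight W = 705; half = 352.5.
x-coordinate, sorted with cumulative weight:
  x=1 (N4, w=100) cum 100
  x=3 (N3, w=125) cum 225
  x=9 (N5, w=300) cum 525  ← median
  x=9 (N6, w=60) cum 585
  x=12 (N2, w=70) cum 655
  x=13 (N1, w=50) cum 705
⇒ x* = 9
y-coordinate, sorted with cumulative weight:
  y=2 (N2, w=70) cum 70
  y=4 (N6, w=60) cum 130
  y=12 (N1, w=50) cum 180
  y=13 (N4, w=100) cum 280
  y=15 (N3, w=125) cum 405  ← median
  y=15 (N5, w=300) cum 705
⇒ y* = 15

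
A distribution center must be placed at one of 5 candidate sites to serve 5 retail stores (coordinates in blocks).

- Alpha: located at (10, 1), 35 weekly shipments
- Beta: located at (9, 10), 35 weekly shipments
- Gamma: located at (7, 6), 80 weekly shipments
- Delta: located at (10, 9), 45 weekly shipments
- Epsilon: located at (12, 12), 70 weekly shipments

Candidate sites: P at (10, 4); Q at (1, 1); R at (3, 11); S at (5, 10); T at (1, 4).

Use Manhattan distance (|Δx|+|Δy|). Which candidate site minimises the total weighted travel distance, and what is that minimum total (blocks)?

Total weighted distance at each candidate:
  P (10, 4): total = 1675
  Q (1, 1): total = 4095
  R (3, 11): total = 2665
  S (5, 10): total = 2010
  T (1, 4): total = 3510
Minimum is at P with total 1675 blocks.

P, total 1675 blocks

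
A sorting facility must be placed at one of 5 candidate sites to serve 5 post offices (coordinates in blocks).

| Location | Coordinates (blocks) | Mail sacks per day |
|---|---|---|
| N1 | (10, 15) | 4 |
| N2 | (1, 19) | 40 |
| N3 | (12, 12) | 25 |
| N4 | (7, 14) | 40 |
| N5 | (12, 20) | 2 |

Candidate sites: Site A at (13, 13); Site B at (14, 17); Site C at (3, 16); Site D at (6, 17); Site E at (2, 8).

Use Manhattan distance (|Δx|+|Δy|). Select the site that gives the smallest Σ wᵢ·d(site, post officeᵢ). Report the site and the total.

Site D, total 757 blocks

Total weighted distance at each candidate:
  Site A (13, 13): total = 1086
  Site B (14, 17): total = 1209
  Site C (3, 16): total = 823
  Site D (6, 17): total = 757
  Site E (2, 8): total = 1374
Minimum is at Site D with total 757 blocks.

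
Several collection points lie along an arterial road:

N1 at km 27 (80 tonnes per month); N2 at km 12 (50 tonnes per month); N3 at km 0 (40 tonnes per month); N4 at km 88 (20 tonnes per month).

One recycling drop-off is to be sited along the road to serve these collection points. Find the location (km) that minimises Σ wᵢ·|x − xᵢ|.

For a sum of weighted absolute distances on a line, the optimum is the weighted median (not the mean). Total weight W = 190; half-weight = 95.
Sort by position and accumulate weight:
  km 0 (N3, w=40) → cum 40
  km 12 (N2, w=50) → cum 90
  km 27 (N1, w=80) → cum 170  ≥ 95 → median here
  km 88 (N4, w=20) → cum 190
Optimal location: km 27.

x = 27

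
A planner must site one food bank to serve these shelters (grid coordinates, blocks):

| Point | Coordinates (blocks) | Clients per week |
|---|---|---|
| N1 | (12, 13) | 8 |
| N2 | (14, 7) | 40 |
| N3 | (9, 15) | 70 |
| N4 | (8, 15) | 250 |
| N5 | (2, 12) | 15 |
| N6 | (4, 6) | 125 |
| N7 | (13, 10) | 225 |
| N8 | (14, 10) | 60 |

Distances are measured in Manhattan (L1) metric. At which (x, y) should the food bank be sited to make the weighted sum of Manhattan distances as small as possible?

(9, 10)

Manhattan distance separates: Σwᵢ(|x−xᵢ|+|y−yᵢ|) = Σwᵢ|x−xᵢ| + Σwᵢ|y−yᵢ|, so x and y are optimised independently as 1-D weighted medians.
Total weight W = 793; half = 396.5.
x-coordinate, sorted with cumulative weight:
  x=2 (N5, w=15) cum 15
  x=4 (N6, w=125) cum 140
  x=8 (N4, w=250) cum 390
  x=9 (N3, w=70) cum 460  ← median
  x=12 (N1, w=8) cum 468
  x=13 (N7, w=225) cum 693
  x=14 (N2, w=40) cum 733
  x=14 (N8, w=60) cum 793
⇒ x* = 9
y-coordinate, sorted with cumulative weight:
  y=6 (N6, w=125) cum 125
  y=7 (N2, w=40) cum 165
  y=10 (N7, w=225) cum 390
  y=10 (N8, w=60) cum 450  ← median
  y=12 (N5, w=15) cum 465
  y=13 (N1, w=8) cum 473
  y=15 (N3, w=70) cum 543
  y=15 (N4, w=250) cum 793
⇒ y* = 10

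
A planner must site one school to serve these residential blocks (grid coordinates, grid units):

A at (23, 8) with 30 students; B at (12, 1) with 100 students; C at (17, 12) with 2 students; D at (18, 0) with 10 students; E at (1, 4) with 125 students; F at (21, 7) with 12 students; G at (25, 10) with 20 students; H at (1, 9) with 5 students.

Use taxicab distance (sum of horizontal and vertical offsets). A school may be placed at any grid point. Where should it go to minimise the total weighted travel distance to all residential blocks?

Manhattan distance separates: Σwᵢ(|x−xᵢ|+|y−yᵢ|) = Σwᵢ|x−xᵢ| + Σwᵢ|y−yᵢ|, so x and y are optimised independently as 1-D weighted medians.
Total weight W = 304; half = 152.
x-coordinate, sorted with cumulative weight:
  x=1 (E, w=125) cum 125
  x=1 (H, w=5) cum 130
  x=12 (B, w=100) cum 230  ← median
  x=17 (C, w=2) cum 232
  x=18 (D, w=10) cum 242
  x=21 (F, w=12) cum 254
  x=23 (A, w=30) cum 284
  x=25 (G, w=20) cum 304
⇒ x* = 12
y-coordinate, sorted with cumulative weight:
  y=0 (D, w=10) cum 10
  y=1 (B, w=100) cum 110
  y=4 (E, w=125) cum 235  ← median
  y=7 (F, w=12) cum 247
  y=8 (A, w=30) cum 277
  y=9 (H, w=5) cum 282
  y=10 (G, w=20) cum 302
  y=12 (C, w=2) cum 304
⇒ y* = 4

(12, 4)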